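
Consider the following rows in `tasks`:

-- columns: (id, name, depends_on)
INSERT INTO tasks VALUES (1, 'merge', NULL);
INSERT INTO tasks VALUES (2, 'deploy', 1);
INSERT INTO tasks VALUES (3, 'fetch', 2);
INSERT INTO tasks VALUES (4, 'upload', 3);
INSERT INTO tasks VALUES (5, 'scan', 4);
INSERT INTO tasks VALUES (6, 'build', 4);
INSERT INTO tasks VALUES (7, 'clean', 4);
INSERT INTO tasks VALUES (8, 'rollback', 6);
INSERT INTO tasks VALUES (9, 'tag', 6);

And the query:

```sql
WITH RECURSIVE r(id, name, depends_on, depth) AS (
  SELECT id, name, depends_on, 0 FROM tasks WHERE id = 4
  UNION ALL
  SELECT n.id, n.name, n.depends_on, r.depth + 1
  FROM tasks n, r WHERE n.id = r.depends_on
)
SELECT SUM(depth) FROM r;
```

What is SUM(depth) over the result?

Base: id=4 (upload), depends_on=3, depth 0.
Iteration 1: join on id=3 -> fetch (id 3, depends_on=2, depth 1).
Iteration 2: join on id=2 -> deploy (id 2, depends_on=1, depth 2).
Iteration 3: join on id=1 -> merge (id 1, depends_on=NULL, depth 3).
Iteration 4: depends_on is NULL; no match; recursion stops.
SUM(depth) = 0 + 1 + 2 + 3 = 6.

6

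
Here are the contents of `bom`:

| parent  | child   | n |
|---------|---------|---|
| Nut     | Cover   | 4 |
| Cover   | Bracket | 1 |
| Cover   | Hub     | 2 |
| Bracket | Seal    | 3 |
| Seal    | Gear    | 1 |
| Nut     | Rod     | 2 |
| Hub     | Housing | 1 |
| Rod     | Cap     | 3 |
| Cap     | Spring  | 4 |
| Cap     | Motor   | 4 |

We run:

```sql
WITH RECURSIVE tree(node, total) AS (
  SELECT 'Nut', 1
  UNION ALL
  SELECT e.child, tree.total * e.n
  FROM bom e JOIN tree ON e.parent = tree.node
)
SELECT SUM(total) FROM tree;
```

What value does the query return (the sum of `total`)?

105

Base: (Nut, total=1).
Iteration 1: components of {Nut} -> Cover = 1*4 = 4, Rod = 1*2 = 2.
Iteration 2: components of {Cover,Rod} -> Bracket = 4*1 = 4, Cap = 2*3 = 6, Hub = 4*2 = 8.
Iteration 3: components of {Bracket,Cap,Hub} -> Housing = 8*1 = 8, Motor = 6*4 = 24, Seal = 4*3 = 12, Spring = 6*4 = 24.
Iteration 4: components of {Housing,Motor,Seal,Spring} -> Gear = 12*1 = 12.
Iteration 5: no further components; recursion stops.
SUM(total) = 1 + 4 + 2 + 4 + 8 + 6 + 12 + 8 + 24 + 24 + 12 = 105.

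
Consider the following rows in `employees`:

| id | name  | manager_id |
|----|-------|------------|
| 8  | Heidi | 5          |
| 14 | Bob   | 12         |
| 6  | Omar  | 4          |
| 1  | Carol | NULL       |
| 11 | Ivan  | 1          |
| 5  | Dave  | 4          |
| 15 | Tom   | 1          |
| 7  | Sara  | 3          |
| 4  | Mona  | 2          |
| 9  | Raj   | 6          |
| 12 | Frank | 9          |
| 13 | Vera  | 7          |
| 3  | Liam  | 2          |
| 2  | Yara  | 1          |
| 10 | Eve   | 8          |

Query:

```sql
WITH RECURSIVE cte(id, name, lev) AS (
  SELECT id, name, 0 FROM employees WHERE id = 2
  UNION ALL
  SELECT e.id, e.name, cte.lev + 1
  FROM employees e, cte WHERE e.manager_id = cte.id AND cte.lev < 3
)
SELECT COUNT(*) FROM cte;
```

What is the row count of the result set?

9

Base: id=2 (Yara) at lev 0.
Iteration 1: rows with manager_id in {2} -> Liam (id 3, lev 1), Mona (id 4, lev 1).
Iteration 2: rows with manager_id in {3,4} -> Dave (id 5, lev 2), Omar (id 6, lev 2), Sara (id 7, lev 2).
Iteration 3: rows with manager_id in {5,6,7} -> Heidi (id 8, lev 3), Raj (id 9, lev 3), Vera (id 13, lev 3).
Iteration 4: lev < 3 fails for all current rows; recursion stops.
Total rows emitted: 9.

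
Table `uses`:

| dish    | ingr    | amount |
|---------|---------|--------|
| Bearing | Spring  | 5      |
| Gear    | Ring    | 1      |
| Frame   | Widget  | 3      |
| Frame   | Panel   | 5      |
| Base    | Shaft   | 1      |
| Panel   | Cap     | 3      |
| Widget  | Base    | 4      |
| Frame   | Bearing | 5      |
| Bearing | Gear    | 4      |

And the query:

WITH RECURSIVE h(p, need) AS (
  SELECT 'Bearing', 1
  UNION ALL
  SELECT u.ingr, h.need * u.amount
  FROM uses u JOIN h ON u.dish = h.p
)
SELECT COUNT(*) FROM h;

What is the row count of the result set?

4

Base: (Bearing, need=1).
Iteration 1: components of {Bearing} -> Gear = 1*4 = 4, Spring = 1*5 = 5.
Iteration 2: components of {Gear,Spring} -> Ring = 4*1 = 4.
Iteration 3: no further components; recursion stops.
Total rows emitted: 4.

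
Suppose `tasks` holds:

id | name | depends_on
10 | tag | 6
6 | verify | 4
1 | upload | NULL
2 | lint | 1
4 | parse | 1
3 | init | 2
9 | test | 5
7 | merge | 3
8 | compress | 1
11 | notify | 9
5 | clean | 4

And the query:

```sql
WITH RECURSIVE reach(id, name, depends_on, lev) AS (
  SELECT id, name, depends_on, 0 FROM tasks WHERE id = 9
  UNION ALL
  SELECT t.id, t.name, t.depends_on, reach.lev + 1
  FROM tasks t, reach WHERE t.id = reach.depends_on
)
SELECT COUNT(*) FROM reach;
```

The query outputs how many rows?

4

Base: id=9 (test), depends_on=5, lev 0.
Iteration 1: join on id=5 -> clean (id 5, depends_on=4, lev 1).
Iteration 2: join on id=4 -> parse (id 4, depends_on=1, lev 2).
Iteration 3: join on id=1 -> upload (id 1, depends_on=NULL, lev 3).
Iteration 4: depends_on is NULL; no match; recursion stops.
Total rows emitted: 4.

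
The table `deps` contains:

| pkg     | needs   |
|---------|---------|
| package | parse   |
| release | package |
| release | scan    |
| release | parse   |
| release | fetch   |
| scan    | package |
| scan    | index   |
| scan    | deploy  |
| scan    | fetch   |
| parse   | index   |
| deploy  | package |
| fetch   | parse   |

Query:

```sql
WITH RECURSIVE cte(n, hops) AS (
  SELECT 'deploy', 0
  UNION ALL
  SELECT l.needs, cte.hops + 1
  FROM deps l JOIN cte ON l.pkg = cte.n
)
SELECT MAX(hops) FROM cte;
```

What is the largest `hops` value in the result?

Base: (deploy, hops=0).
Iteration 1: edges from {deploy} -> (package, hops=1).
Iteration 2: edges from {package} -> (parse, hops=2).
Iteration 3: edges from {parse} -> (index, hops=3).
Iteration 4: no outgoing edges from {index}; recursion stops.
hops values: 0, 1, 2, 3; the maximum is 3.

3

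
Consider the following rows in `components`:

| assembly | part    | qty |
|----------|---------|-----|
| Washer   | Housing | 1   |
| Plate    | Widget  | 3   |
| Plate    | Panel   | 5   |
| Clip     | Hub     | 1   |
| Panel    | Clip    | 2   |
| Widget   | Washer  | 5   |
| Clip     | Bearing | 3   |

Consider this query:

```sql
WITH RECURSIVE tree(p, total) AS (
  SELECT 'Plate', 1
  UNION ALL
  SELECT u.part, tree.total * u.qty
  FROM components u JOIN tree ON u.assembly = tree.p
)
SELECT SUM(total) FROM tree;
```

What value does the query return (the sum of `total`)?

Base: (Plate, total=1).
Iteration 1: components of {Plate} -> Panel = 1*5 = 5, Widget = 1*3 = 3.
Iteration 2: components of {Panel,Widget} -> Clip = 5*2 = 10, Washer = 3*5 = 15.
Iteration 3: components of {Clip,Washer} -> Bearing = 10*3 = 30, Housing = 15*1 = 15, Hub = 10*1 = 10.
Iteration 4: no further components; recursion stops.
SUM(total) = 1 + 3 + 5 + 15 + 10 + 15 + 30 + 10 = 89.

89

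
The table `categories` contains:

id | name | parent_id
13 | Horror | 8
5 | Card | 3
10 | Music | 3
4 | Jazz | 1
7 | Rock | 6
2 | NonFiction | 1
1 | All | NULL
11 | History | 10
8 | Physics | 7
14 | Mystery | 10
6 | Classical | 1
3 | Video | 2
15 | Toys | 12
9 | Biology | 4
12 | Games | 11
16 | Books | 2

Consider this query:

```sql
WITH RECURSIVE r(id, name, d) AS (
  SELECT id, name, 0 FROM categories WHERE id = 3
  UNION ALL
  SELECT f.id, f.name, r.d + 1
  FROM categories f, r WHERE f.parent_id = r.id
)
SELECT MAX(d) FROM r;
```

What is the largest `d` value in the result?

Base: id=3 (Video) at d 0.
Iteration 1: rows with parent_id in {3} -> Card (id 5, d 1), Music (id 10, d 1).
Iteration 2: rows with parent_id in {5,10} -> History (id 11, d 2), Mystery (id 14, d 2).
Iteration 3: rows with parent_id in {11,14} -> Games (id 12, d 3).
Iteration 4: rows with parent_id in {12} -> Toys (id 15, d 4).
Iteration 5: no rows with parent_id in {15}; recursion stops.
d values: 0, 1, 1, 2, 2, 3, 4; the maximum is 4.

4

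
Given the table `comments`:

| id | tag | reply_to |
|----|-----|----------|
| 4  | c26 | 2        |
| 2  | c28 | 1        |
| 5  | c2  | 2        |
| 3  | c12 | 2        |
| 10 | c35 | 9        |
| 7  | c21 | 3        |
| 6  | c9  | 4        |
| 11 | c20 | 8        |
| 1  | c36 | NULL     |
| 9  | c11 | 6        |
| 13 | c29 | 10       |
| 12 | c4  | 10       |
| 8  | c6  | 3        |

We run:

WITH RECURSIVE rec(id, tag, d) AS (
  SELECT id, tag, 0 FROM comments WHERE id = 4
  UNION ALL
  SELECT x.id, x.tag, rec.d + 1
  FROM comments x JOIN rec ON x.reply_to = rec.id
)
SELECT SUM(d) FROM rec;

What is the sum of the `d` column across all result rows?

14

Base: id=4 (c26) at d 0.
Iteration 1: rows with reply_to in {4} -> c9 (id 6, d 1).
Iteration 2: rows with reply_to in {6} -> c11 (id 9, d 2).
Iteration 3: rows with reply_to in {9} -> c35 (id 10, d 3).
Iteration 4: rows with reply_to in {10} -> c4 (id 12, d 4), c29 (id 13, d 4).
Iteration 5: no rows with reply_to in {12,13}; recursion stops.
SUM(d) = 0 + 1 + 2 + 3 + 4 + 4 = 14.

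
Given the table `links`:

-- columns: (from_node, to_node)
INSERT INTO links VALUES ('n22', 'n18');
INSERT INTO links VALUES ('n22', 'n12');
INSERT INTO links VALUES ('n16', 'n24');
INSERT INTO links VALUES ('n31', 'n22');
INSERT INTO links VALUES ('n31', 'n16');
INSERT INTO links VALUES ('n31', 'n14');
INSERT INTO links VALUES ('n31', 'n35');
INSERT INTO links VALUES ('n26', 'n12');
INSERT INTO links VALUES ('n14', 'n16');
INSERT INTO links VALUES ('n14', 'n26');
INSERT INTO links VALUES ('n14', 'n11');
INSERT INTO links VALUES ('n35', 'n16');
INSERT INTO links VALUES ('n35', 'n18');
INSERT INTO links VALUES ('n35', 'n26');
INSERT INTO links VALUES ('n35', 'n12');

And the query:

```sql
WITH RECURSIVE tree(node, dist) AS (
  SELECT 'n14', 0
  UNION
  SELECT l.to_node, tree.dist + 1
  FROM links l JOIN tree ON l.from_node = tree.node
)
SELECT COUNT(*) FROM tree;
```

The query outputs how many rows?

6

Base: (n14, dist=0).
Iteration 1: edges from {n14} -> (n11, dist=1), (n16, dist=1), (n26, dist=1).
Iteration 2: edges from {n11,n16,n26} -> (n12, dist=2), (n24, dist=2).
Iteration 3: no outgoing edges from {n12,n24}; recursion stops.
Total rows emitted: 6.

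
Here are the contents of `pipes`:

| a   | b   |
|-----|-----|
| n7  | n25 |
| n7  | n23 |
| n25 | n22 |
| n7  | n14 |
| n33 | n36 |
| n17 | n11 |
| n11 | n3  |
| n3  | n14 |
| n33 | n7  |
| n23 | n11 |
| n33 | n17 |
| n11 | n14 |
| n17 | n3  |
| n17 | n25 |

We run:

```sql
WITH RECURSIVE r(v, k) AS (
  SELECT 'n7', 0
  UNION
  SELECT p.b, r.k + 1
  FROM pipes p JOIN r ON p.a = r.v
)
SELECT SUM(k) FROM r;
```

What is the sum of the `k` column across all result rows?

Base: (n7, k=0).
Iteration 1: edges from {n7} -> (n14, k=1), (n23, k=1), (n25, k=1).
Iteration 2: edges from {n14,n23,n25} -> (n11, k=2), (n22, k=2).
Iteration 3: edges from {n11,n22} -> (n14, k=3), (n3, k=3).
Iteration 4: edges from {n14,n3} -> (n14, k=4).
Iteration 5: no outgoing edges from {n14}; recursion stops.
SUM(k) = 0 + 1 + 1 + 1 + 2 + 2 + 3 + 3 + 4 = 17.

17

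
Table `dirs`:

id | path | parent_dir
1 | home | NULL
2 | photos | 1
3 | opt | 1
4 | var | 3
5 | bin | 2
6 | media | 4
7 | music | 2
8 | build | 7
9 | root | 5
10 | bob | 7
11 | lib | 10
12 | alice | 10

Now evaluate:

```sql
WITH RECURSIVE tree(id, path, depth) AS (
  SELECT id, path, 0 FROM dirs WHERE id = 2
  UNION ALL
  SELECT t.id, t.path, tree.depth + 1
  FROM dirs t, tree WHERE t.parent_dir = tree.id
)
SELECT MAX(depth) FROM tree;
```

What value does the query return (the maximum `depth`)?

Base: id=2 (photos) at depth 0.
Iteration 1: rows with parent_dir in {2} -> bin (id 5, depth 1), music (id 7, depth 1).
Iteration 2: rows with parent_dir in {5,7} -> build (id 8, depth 2), root (id 9, depth 2), bob (id 10, depth 2).
Iteration 3: rows with parent_dir in {8,9,10} -> lib (id 11, depth 3), alice (id 12, depth 3).
Iteration 4: no rows with parent_dir in {11,12}; recursion stops.
depth values: 0, 1, 1, 2, 2, 2, 3, 3; the maximum is 3.

3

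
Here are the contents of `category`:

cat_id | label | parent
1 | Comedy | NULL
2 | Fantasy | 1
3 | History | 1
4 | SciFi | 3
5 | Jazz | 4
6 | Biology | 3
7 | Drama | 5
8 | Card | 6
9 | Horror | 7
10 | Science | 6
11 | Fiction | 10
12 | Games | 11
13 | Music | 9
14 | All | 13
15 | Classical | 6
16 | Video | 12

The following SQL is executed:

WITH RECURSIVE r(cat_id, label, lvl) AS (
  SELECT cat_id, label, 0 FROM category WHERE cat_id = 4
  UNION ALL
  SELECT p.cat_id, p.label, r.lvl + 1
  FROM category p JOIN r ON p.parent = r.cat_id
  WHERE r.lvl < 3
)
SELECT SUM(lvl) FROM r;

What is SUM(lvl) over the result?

6

Base: cat_id=4 (SciFi) at lvl 0.
Iteration 1: rows with parent in {4} -> Jazz (id 5, lvl 1).
Iteration 2: rows with parent in {5} -> Drama (id 7, lvl 2).
Iteration 3: rows with parent in {7} -> Horror (id 9, lvl 3).
Iteration 4: lvl < 3 fails for all current rows; recursion stops.
SUM(lvl) = 0 + 1 + 2 + 3 = 6.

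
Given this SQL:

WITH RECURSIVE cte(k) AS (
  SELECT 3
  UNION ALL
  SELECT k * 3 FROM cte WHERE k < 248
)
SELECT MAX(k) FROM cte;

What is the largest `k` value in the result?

Base: k=3.
Iteration 1: 3 < 248 holds -> k = 3 * 3 = 9.
Iteration 2: 9 < 248 holds -> k = 9 * 3 = 27.
Iteration 3: 27 < 248 holds -> k = 27 * 3 = 81.
Iteration 4: 81 < 248 holds -> k = 81 * 3 = 243.
Iteration 5: 243 < 248 holds -> k = 243 * 3 = 729.
Iteration 6: 729 < 248 fails; recursion stops.
k values: 3, 9, 27, 81, 243, 729; the maximum is 729.

729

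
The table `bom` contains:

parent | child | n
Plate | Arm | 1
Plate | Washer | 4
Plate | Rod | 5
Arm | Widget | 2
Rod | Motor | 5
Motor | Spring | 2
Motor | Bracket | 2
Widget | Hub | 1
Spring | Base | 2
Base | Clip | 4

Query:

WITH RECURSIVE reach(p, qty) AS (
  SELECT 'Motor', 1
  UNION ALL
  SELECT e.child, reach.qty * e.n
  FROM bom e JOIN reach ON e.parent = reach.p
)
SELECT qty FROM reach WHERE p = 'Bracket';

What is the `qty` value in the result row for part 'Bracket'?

2

Base: (Motor, qty=1).
Iteration 1: components of {Motor} -> Bracket = 1*2 = 2, Spring = 1*2 = 2.
Iteration 2: components of {Bracket,Spring} -> Base = 2*2 = 4.
Iteration 3: components of {Base} -> Clip = 4*4 = 16.
Iteration 4: no further components; recursion stops.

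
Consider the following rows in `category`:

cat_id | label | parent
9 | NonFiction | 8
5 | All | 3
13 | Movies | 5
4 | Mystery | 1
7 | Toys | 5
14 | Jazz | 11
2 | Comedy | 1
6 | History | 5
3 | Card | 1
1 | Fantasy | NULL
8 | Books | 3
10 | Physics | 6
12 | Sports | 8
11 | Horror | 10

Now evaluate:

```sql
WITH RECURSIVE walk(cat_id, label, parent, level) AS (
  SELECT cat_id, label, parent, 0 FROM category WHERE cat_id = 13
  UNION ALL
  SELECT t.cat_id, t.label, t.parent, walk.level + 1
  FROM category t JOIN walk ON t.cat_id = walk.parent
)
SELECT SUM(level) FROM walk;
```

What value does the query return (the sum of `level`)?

Base: cat_id=13 (Movies), parent=5, level 0.
Iteration 1: join on cat_id=5 -> All (id 5, parent=3, level 1).
Iteration 2: join on cat_id=3 -> Card (id 3, parent=1, level 2).
Iteration 3: join on cat_id=1 -> Fantasy (id 1, parent=NULL, level 3).
Iteration 4: parent is NULL; no match; recursion stops.
SUM(level) = 0 + 1 + 2 + 3 = 6.

6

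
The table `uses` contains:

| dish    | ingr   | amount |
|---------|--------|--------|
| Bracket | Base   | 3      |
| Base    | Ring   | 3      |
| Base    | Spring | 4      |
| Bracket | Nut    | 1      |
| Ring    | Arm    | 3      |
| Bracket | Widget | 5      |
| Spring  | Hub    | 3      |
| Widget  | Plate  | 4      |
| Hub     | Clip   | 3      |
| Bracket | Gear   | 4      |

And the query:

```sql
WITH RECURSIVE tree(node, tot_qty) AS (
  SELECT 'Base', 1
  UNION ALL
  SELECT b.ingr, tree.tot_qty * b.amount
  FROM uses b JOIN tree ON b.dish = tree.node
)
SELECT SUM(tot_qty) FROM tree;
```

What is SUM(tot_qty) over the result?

65

Base: (Base, tot_qty=1).
Iteration 1: components of {Base} -> Ring = 1*3 = 3, Spring = 1*4 = 4.
Iteration 2: components of {Ring,Spring} -> Arm = 3*3 = 9, Hub = 4*3 = 12.
Iteration 3: components of {Arm,Hub} -> Clip = 12*3 = 36.
Iteration 4: no further components; recursion stops.
SUM(tot_qty) = 1 + 3 + 4 + 9 + 12 + 36 = 65.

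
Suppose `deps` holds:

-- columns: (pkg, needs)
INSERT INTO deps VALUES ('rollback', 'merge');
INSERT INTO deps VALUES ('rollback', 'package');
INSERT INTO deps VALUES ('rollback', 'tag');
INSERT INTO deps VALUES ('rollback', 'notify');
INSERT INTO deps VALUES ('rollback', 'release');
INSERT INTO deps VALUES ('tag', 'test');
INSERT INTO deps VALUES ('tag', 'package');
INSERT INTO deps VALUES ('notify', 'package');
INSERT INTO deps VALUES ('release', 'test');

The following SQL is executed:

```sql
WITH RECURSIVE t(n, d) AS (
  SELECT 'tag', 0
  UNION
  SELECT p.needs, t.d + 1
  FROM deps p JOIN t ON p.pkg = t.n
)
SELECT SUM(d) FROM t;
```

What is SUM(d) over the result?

Base: (tag, d=0).
Iteration 1: edges from {tag} -> (package, d=1), (test, d=1).
Iteration 2: no outgoing edges from {package,test}; recursion stops.
SUM(d) = 0 + 1 + 1 = 2.

2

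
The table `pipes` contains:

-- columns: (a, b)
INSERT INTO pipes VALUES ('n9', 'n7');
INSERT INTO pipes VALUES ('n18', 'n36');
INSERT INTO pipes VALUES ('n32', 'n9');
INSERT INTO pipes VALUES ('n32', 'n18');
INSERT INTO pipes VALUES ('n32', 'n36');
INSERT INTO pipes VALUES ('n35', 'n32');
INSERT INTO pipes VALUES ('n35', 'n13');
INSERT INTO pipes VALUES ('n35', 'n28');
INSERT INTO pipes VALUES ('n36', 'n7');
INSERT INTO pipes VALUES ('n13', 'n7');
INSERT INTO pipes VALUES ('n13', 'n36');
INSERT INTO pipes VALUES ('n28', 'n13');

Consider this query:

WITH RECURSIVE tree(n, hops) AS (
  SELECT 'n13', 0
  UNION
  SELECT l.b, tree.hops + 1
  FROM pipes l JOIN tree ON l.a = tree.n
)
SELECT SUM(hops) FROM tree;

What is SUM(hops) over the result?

4

Base: (n13, hops=0).
Iteration 1: edges from {n13} -> (n36, hops=1), (n7, hops=1).
Iteration 2: edges from {n36,n7} -> (n7, hops=2).
Iteration 3: no outgoing edges from {n7}; recursion stops.
SUM(hops) = 0 + 1 + 1 + 2 = 4.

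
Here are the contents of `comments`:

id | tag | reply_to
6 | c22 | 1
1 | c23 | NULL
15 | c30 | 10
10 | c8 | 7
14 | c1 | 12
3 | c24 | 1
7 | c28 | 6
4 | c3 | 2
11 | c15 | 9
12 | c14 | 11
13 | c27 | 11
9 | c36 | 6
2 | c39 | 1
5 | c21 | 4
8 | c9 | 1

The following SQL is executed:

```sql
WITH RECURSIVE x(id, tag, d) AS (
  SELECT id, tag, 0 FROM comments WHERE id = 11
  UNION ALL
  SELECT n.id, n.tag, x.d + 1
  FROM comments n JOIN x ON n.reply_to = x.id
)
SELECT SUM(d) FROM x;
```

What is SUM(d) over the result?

4

Base: id=11 (c15) at d 0.
Iteration 1: rows with reply_to in {11} -> c14 (id 12, d 1), c27 (id 13, d 1).
Iteration 2: rows with reply_to in {12,13} -> c1 (id 14, d 2).
Iteration 3: no rows with reply_to in {14}; recursion stops.
SUM(d) = 0 + 1 + 1 + 2 = 4.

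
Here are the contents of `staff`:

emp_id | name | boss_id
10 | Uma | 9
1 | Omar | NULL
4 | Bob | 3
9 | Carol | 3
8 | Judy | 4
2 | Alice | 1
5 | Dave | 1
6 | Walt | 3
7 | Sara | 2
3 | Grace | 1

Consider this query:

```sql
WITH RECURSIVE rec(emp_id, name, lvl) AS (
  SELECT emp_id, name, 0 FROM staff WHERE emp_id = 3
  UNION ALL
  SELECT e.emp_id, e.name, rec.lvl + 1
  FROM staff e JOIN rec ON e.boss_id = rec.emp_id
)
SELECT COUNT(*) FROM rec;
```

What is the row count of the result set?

Base: emp_id=3 (Grace) at lvl 0.
Iteration 1: rows with boss_id in {3} -> Bob (id 4, lvl 1), Walt (id 6, lvl 1), Carol (id 9, lvl 1).
Iteration 2: rows with boss_id in {4,6,9} -> Judy (id 8, lvl 2), Uma (id 10, lvl 2).
Iteration 3: no rows with boss_id in {8,10}; recursion stops.
Total rows emitted: 6.

6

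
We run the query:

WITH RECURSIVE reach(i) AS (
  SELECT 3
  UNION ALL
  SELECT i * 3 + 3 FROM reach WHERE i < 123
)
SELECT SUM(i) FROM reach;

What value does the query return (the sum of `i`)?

Base: i=3.
Iteration 1: 3 < 123 holds -> i = 3 * 3 + 3 = 12.
Iteration 2: 12 < 123 holds -> i = 12 * 3 + 3 = 39.
Iteration 3: 39 < 123 holds -> i = 39 * 3 + 3 = 120.
Iteration 4: 120 < 123 holds -> i = 120 * 3 + 3 = 363.
Iteration 5: 363 < 123 fails; recursion stops.
SUM(i) = 3 + 12 + 39 + 120 + 363 = 537.

537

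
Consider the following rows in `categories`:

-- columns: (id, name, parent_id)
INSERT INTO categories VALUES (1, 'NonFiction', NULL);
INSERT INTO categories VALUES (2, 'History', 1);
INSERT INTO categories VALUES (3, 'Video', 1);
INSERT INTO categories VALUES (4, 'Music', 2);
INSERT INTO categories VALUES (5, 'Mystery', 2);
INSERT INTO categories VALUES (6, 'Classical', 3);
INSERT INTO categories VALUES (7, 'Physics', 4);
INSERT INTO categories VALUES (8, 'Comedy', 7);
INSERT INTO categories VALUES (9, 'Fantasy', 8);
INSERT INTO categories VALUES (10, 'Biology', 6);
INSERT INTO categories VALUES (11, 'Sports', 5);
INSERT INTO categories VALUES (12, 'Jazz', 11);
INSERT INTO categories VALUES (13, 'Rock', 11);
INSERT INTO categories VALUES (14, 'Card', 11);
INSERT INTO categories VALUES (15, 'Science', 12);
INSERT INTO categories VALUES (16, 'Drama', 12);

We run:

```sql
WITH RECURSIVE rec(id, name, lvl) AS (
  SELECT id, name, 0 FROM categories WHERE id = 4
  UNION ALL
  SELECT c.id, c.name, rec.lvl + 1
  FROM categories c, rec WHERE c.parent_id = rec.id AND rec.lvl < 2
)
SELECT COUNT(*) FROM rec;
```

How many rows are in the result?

Base: id=4 (Music) at lvl 0.
Iteration 1: rows with parent_id in {4} -> Physics (id 7, lvl 1).
Iteration 2: rows with parent_id in {7} -> Comedy (id 8, lvl 2).
Iteration 3: lvl < 2 fails for all current rows; recursion stops.
Total rows emitted: 3.

3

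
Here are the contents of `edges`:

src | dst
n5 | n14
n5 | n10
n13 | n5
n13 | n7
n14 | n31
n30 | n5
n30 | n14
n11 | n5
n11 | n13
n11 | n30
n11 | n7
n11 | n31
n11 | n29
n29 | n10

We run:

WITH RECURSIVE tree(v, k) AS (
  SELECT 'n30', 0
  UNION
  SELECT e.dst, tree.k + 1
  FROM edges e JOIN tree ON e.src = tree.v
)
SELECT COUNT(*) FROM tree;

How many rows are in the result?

Base: (n30, k=0).
Iteration 1: edges from {n30} -> (n14, k=1), (n5, k=1).
Iteration 2: edges from {n14,n5} -> (n10, k=2), (n14, k=2), (n31, k=2).
Iteration 3: edges from {n10,n14,n31} -> (n31, k=3).
Iteration 4: no outgoing edges from {n31}; recursion stops.
Total rows emitted: 7.

7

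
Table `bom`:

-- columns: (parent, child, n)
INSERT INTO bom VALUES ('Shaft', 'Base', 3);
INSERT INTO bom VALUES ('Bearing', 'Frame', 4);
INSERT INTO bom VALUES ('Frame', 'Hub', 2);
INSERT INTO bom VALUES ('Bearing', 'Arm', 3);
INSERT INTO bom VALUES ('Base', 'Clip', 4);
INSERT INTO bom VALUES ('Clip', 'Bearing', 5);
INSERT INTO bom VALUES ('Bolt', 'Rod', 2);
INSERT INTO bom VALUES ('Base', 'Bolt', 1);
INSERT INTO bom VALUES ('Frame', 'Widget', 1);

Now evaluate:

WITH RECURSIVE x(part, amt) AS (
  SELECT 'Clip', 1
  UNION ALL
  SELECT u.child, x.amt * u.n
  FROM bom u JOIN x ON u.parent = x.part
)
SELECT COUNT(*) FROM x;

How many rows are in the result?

6

Base: (Clip, amt=1).
Iteration 1: components of {Clip} -> Bearing = 1*5 = 5.
Iteration 2: components of {Bearing} -> Arm = 5*3 = 15, Frame = 5*4 = 20.
Iteration 3: components of {Arm,Frame} -> Hub = 20*2 = 40, Widget = 20*1 = 20.
Iteration 4: no further components; recursion stops.
Total rows emitted: 6.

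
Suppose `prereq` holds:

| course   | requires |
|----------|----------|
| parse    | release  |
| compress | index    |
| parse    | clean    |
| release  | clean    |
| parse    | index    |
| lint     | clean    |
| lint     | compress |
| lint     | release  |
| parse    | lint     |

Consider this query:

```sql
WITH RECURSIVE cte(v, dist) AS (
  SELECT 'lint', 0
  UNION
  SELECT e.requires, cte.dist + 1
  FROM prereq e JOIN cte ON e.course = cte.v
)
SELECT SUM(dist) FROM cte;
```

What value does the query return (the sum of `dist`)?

Base: (lint, dist=0).
Iteration 1: edges from {lint} -> (clean, dist=1), (compress, dist=1), (release, dist=1).
Iteration 2: edges from {clean,compress,release} -> (clean, dist=2), (index, dist=2).
Iteration 3: no outgoing edges from {clean,index}; recursion stops.
SUM(dist) = 0 + 1 + 1 + 1 + 2 + 2 = 7.

7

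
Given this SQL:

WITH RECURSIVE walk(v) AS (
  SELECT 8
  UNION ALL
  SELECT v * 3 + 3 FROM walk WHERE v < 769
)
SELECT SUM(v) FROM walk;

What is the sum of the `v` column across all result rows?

Base: v=8.
Iteration 1: 8 < 769 holds -> v = 8 * 3 + 3 = 27.
Iteration 2: 27 < 769 holds -> v = 27 * 3 + 3 = 84.
Iteration 3: 84 < 769 holds -> v = 84 * 3 + 3 = 255.
Iteration 4: 255 < 769 holds -> v = 255 * 3 + 3 = 768.
Iteration 5: 768 < 769 holds -> v = 768 * 3 + 3 = 2307.
Iteration 6: 2307 < 769 fails; recursion stops.
SUM(v) = 8 + 27 + 84 + 255 + 768 + 2307 = 3449.

3449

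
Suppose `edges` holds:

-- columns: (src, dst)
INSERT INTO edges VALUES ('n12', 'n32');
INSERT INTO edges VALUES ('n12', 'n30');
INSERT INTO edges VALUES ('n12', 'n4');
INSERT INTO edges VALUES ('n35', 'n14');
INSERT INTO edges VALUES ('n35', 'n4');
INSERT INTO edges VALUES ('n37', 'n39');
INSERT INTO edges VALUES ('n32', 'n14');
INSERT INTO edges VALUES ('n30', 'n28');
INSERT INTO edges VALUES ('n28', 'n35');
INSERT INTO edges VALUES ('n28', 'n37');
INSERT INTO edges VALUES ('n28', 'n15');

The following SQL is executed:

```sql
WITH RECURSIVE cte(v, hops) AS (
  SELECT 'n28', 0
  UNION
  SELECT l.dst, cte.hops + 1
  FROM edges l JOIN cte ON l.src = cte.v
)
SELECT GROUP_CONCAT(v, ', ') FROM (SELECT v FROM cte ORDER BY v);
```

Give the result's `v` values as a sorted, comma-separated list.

n14, n15, n28, n35, n37, n39, n4

Base: (n28, hops=0).
Iteration 1: edges from {n28} -> (n15, hops=1), (n35, hops=1), (n37, hops=1).
Iteration 2: edges from {n15,n35,n37} -> (n14, hops=2), (n39, hops=2), (n4, hops=2).
Iteration 3: no outgoing edges from {n14,n39,n4}; recursion stops.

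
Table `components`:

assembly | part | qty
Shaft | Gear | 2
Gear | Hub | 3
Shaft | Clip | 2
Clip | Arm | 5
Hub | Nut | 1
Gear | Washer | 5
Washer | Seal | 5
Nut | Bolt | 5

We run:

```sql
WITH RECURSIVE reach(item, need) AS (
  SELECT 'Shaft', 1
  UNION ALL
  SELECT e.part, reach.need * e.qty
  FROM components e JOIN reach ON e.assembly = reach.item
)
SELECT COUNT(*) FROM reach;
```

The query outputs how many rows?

9

Base: (Shaft, need=1).
Iteration 1: components of {Shaft} -> Clip = 1*2 = 2, Gear = 1*2 = 2.
Iteration 2: components of {Clip,Gear} -> Arm = 2*5 = 10, Hub = 2*3 = 6, Washer = 2*5 = 10.
Iteration 3: components of {Arm,Hub,Washer} -> Nut = 6*1 = 6, Seal = 10*5 = 50.
Iteration 4: components of {Nut,Seal} -> Bolt = 6*5 = 30.
Iteration 5: no further components; recursion stops.
Total rows emitted: 9.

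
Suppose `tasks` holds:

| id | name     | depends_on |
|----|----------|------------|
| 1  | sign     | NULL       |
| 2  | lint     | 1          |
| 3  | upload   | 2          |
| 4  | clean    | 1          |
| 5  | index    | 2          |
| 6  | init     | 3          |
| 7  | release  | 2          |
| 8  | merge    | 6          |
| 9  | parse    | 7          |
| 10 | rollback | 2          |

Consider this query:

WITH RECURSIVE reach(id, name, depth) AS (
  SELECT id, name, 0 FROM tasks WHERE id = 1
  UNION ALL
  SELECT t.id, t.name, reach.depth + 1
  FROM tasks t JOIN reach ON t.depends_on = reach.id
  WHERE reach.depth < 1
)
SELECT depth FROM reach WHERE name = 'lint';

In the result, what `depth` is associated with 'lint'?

1

Base: id=1 (sign) at depth 0.
Iteration 1: rows with depends_on in {1} -> lint (id 2, depth 1), clean (id 4, depth 1).
Iteration 2: depth < 1 fails for all current rows; recursion stops.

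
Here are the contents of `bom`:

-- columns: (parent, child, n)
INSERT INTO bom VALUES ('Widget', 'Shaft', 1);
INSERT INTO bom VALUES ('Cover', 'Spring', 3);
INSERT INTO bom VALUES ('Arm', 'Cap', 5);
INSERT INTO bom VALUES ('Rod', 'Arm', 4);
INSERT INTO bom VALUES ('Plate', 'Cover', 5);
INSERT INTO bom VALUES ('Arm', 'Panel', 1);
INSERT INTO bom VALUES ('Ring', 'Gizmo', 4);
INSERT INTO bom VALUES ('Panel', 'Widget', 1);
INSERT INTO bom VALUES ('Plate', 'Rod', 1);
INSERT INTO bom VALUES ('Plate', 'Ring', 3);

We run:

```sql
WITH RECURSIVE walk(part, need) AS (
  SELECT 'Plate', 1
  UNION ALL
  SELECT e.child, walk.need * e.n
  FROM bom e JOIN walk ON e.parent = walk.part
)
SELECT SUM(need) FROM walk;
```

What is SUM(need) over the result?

73

Base: (Plate, need=1).
Iteration 1: components of {Plate} -> Cover = 1*5 = 5, Ring = 1*3 = 3, Rod = 1*1 = 1.
Iteration 2: components of {Cover,Ring,Rod} -> Arm = 1*4 = 4, Gizmo = 3*4 = 12, Spring = 5*3 = 15.
Iteration 3: components of {Arm,Gizmo,Spring} -> Cap = 4*5 = 20, Panel = 4*1 = 4.
Iteration 4: components of {Cap,Panel} -> Widget = 4*1 = 4.
Iteration 5: components of {Widget} -> Shaft = 4*1 = 4.
Iteration 6: no further components; recursion stops.
SUM(need) = 1 + 3 + 5 + 1 + 12 + 15 + 4 + 4 + 20 + 4 + 4 = 73.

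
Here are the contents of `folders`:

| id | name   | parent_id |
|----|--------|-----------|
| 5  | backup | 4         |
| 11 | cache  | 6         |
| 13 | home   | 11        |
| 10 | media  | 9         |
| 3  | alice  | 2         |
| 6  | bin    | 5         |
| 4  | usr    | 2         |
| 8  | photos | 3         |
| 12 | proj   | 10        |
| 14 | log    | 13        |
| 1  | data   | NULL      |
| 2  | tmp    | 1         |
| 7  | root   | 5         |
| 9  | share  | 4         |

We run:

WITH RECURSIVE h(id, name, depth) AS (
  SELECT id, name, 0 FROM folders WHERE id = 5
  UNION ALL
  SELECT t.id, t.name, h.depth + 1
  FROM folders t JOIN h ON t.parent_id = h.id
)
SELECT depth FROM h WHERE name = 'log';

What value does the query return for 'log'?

4

Base: id=5 (backup) at depth 0.
Iteration 1: rows with parent_id in {5} -> bin (id 6, depth 1), root (id 7, depth 1).
Iteration 2: rows with parent_id in {6,7} -> cache (id 11, depth 2).
Iteration 3: rows with parent_id in {11} -> home (id 13, depth 3).
Iteration 4: rows with parent_id in {13} -> log (id 14, depth 4).
Iteration 5: no rows with parent_id in {14}; recursion stops.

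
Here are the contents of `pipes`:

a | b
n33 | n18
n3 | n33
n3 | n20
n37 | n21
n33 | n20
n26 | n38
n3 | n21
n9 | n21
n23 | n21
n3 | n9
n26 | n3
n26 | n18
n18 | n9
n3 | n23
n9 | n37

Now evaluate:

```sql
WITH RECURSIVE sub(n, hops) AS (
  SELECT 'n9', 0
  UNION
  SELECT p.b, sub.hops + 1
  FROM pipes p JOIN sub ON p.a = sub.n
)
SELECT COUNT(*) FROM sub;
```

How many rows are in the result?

Base: (n9, hops=0).
Iteration 1: edges from {n9} -> (n21, hops=1), (n37, hops=1).
Iteration 2: edges from {n21,n37} -> (n21, hops=2).
Iteration 3: no outgoing edges from {n21}; recursion stops.
Total rows emitted: 4.

4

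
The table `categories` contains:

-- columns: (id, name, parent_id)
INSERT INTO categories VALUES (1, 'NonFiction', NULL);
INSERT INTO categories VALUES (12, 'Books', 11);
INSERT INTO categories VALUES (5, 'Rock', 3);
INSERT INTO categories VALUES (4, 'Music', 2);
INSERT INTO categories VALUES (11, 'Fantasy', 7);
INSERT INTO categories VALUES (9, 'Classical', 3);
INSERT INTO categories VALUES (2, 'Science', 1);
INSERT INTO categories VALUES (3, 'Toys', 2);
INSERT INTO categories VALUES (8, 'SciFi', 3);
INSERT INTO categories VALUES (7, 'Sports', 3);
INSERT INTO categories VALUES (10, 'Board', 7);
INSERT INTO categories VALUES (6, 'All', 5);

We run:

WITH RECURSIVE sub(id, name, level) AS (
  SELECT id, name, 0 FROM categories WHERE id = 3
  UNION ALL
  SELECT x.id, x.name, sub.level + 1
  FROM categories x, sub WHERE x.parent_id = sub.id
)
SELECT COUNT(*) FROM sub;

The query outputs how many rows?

9

Base: id=3 (Toys) at level 0.
Iteration 1: rows with parent_id in {3} -> Rock (id 5, level 1), Sports (id 7, level 1), SciFi (id 8, level 1), Classical (id 9, level 1).
Iteration 2: rows with parent_id in {5,7,8,9} -> All (id 6, level 2), Board (id 10, level 2), Fantasy (id 11, level 2).
Iteration 3: rows with parent_id in {6,10,11} -> Books (id 12, level 3).
Iteration 4: no rows with parent_id in {12}; recursion stops.
Total rows emitted: 9.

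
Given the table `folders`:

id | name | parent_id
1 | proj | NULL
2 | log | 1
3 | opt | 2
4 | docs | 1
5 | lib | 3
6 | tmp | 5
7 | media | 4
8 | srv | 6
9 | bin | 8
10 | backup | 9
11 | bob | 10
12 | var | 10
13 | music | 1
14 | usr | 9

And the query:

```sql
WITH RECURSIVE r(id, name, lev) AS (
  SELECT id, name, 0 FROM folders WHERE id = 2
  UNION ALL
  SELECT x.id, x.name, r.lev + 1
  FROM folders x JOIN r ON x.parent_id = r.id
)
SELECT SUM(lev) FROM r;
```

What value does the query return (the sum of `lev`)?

Base: id=2 (log) at lev 0.
Iteration 1: rows with parent_id in {2} -> opt (id 3, lev 1).
Iteration 2: rows with parent_id in {3} -> lib (id 5, lev 2).
Iteration 3: rows with parent_id in {5} -> tmp (id 6, lev 3).
Iteration 4: rows with parent_id in {6} -> srv (id 8, lev 4).
Iteration 5: rows with parent_id in {8} -> bin (id 9, lev 5).
Iteration 6: rows with parent_id in {9} -> backup (id 10, lev 6), usr (id 14, lev 6).
Iteration 7: rows with parent_id in {10,14} -> bob (id 11, lev 7), var (id 12, lev 7).
Iteration 8: no rows with parent_id in {11,12}; recursion stops.
SUM(lev) = 0 + 1 + 2 + 3 + 4 + 5 + 6 + 6 + 7 + 7 = 41.

41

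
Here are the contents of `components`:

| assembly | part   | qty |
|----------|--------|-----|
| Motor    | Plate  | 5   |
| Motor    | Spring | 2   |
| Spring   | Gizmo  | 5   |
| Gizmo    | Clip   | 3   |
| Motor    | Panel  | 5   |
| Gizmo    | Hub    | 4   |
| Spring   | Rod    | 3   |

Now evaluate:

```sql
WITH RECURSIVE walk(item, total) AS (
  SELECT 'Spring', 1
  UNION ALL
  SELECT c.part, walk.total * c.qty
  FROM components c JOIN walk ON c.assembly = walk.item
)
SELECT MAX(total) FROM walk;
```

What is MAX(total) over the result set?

20

Base: (Spring, total=1).
Iteration 1: components of {Spring} -> Gizmo = 1*5 = 5, Rod = 1*3 = 3.
Iteration 2: components of {Gizmo,Rod} -> Clip = 5*3 = 15, Hub = 5*4 = 20.
Iteration 3: no further components; recursion stops.
total values: 1, 5, 3, 15, 20; the maximum is 20.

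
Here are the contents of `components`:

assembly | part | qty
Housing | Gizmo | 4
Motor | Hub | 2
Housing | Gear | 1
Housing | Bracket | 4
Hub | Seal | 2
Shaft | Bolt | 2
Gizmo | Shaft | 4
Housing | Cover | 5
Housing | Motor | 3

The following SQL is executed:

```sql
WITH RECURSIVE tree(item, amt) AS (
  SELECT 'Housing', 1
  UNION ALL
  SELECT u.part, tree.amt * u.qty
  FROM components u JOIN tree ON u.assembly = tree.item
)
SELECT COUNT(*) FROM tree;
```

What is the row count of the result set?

Base: (Housing, amt=1).
Iteration 1: components of {Housing} -> Bracket = 1*4 = 4, Cover = 1*5 = 5, Gear = 1*1 = 1, Gizmo = 1*4 = 4, Motor = 1*3 = 3.
Iteration 2: components of {Bracket,Cover,Gear,Gizmo,Motor} -> Hub = 3*2 = 6, Shaft = 4*4 = 16.
Iteration 3: components of {Hub,Shaft} -> Bolt = 16*2 = 32, Seal = 6*2 = 12.
Iteration 4: no further components; recursion stops.
Total rows emitted: 10.

10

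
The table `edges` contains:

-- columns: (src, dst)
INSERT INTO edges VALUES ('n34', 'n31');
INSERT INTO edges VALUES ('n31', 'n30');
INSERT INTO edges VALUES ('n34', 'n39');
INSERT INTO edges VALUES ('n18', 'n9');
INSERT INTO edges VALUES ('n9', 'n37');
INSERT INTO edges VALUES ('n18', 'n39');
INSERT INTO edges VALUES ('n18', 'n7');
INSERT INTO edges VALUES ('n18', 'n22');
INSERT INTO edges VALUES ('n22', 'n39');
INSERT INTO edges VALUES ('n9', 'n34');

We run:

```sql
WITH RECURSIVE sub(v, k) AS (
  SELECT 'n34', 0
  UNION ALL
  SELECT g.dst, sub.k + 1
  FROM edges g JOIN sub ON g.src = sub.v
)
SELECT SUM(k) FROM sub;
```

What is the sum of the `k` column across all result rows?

Base: (n34, k=0).
Iteration 1: edges from {n34} -> (n31, k=1), (n39, k=1).
Iteration 2: edges from {n31,n39} -> (n30, k=2).
Iteration 3: no outgoing edges from {n30}; recursion stops.
SUM(k) = 0 + 1 + 1 + 2 = 4.

4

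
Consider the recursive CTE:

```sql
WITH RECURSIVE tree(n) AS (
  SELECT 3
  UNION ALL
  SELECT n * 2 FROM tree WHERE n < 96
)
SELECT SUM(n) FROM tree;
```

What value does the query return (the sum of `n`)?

189

Base: n=3.
Iteration 1: 3 < 96 holds -> n = 3 * 2 = 6.
Iteration 2: 6 < 96 holds -> n = 6 * 2 = 12.
Iteration 3: 12 < 96 holds -> n = 12 * 2 = 24.
Iteration 4: 24 < 96 holds -> n = 24 * 2 = 48.
Iteration 5: 48 < 96 holds -> n = 48 * 2 = 96.
Iteration 6: 96 < 96 fails; recursion stops.
SUM(n) = 3 + 6 + 12 + 24 + 48 + 96 = 189.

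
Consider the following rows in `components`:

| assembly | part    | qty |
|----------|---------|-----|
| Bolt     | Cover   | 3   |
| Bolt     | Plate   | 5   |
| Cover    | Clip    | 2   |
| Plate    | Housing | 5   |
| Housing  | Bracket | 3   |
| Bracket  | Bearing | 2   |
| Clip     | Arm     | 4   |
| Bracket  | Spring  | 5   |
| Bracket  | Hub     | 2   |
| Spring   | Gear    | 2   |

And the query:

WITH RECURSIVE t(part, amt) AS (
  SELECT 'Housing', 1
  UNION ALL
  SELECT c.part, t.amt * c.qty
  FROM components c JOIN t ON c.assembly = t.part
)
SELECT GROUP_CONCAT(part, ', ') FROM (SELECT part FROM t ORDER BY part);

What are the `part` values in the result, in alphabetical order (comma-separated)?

Base: (Housing, amt=1).
Iteration 1: components of {Housing} -> Bracket = 1*3 = 3.
Iteration 2: components of {Bracket} -> Bearing = 3*2 = 6, Hub = 3*2 = 6, Spring = 3*5 = 15.
Iteration 3: components of {Bearing,Hub,Spring} -> Gear = 15*2 = 30.
Iteration 4: no further components; recursion stops.

Bearing, Bracket, Gear, Housing, Hub, Spring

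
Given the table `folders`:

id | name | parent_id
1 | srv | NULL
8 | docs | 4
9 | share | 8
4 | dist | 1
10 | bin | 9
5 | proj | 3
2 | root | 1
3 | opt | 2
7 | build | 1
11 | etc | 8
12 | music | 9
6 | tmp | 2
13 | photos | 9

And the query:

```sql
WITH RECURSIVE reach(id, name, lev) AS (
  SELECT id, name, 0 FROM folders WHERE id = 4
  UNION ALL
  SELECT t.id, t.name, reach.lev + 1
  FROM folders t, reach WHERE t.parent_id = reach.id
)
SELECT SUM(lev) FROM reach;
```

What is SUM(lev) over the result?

14

Base: id=4 (dist) at lev 0.
Iteration 1: rows with parent_id in {4} -> docs (id 8, lev 1).
Iteration 2: rows with parent_id in {8} -> share (id 9, lev 2), etc (id 11, lev 2).
Iteration 3: rows with parent_id in {9,11} -> bin (id 10, lev 3), music (id 12, lev 3), photos (id 13, lev 3).
Iteration 4: no rows with parent_id in {10,12,13}; recursion stops.
SUM(lev) = 0 + 1 + 2 + 2 + 3 + 3 + 3 = 14.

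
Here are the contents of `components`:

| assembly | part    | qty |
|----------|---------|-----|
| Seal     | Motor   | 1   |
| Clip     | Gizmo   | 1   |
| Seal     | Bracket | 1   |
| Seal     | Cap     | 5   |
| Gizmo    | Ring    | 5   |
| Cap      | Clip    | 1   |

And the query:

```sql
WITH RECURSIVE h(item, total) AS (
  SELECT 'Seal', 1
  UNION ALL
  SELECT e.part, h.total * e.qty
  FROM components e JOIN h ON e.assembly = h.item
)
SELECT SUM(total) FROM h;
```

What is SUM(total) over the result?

43

Base: (Seal, total=1).
Iteration 1: components of {Seal} -> Bracket = 1*1 = 1, Cap = 1*5 = 5, Motor = 1*1 = 1.
Iteration 2: components of {Bracket,Cap,Motor} -> Clip = 5*1 = 5.
Iteration 3: components of {Clip} -> Gizmo = 5*1 = 5.
Iteration 4: components of {Gizmo} -> Ring = 5*5 = 25.
Iteration 5: no further components; recursion stops.
SUM(total) = 1 + 1 + 1 + 5 + 5 + 5 + 25 = 43.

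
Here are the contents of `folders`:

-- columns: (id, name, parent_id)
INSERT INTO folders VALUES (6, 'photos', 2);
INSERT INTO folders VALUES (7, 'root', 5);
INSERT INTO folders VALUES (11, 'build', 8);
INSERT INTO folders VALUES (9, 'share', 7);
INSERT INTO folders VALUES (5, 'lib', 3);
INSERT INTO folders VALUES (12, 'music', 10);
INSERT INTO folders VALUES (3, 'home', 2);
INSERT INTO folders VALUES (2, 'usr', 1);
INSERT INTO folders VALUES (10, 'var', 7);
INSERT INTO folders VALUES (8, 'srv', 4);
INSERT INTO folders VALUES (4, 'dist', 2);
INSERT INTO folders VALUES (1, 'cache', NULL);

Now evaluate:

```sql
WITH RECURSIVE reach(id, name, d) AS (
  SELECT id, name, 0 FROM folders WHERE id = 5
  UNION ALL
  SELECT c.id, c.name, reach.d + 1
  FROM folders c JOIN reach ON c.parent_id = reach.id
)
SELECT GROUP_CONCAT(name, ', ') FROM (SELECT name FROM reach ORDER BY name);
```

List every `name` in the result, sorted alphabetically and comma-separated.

lib, music, root, share, var

Base: id=5 (lib) at d 0.
Iteration 1: rows with parent_id in {5} -> root (id 7, d 1).
Iteration 2: rows with parent_id in {7} -> share (id 9, d 2), var (id 10, d 2).
Iteration 3: rows with parent_id in {9,10} -> music (id 12, d 3).
Iteration 4: no rows with parent_id in {12}; recursion stops.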